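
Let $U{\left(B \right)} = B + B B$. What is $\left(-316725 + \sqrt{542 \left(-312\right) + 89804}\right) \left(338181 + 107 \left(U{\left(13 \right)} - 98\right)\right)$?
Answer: $-109957101525 + 3471690 i \sqrt{793} \approx -1.0996 \cdot 10^{11} + 9.7764 \cdot 10^{7} i$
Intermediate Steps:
$U{\left(B \right)} = B + B^{2}$
$\left(-316725 + \sqrt{542 \left(-312\right) + 89804}\right) \left(338181 + 107 \left(U{\left(13 \right)} - 98\right)\right) = \left(-316725 + \sqrt{542 \left(-312\right) + 89804}\right) \left(338181 + 107 \left(13 \left(1 + 13\right) - 98\right)\right) = \left(-316725 + \sqrt{-169104 + 89804}\right) \left(338181 + 107 \left(13 \cdot 14 - 98\right)\right) = \left(-316725 + \sqrt{-79300}\right) \left(338181 + 107 \left(182 - 98\right)\right) = \left(-316725 + 10 i \sqrt{793}\right) \left(338181 + 107 \cdot 84\right) = \left(-316725 + 10 i \sqrt{793}\right) \left(338181 + 8988\right) = \left(-316725 + 10 i \sqrt{793}\right) 347169 = -109957101525 + 3471690 i \sqrt{793}$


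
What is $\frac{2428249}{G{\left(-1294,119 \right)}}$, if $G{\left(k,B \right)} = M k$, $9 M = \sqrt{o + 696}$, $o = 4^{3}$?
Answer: $- \frac{21854241 \sqrt{190}}{491720} \approx -612.63$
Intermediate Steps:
$o = 64$
$M = \frac{2 \sqrt{190}}{9}$ ($M = \frac{\sqrt{64 + 696}}{9} = \frac{\sqrt{760}}{9} = \frac{2 \sqrt{190}}{9} \approx 3.0631$)
$G{\left(k,B \right)} = \frac{2 k \sqrt{190}}{9}$ ($G{\left(k,B \right)} = \frac{2 \sqrt{190}}{9} k = \frac{2 k \sqrt{190}}{9}$)
$\frac{2428249}{G{\left(-1294,119 \right)}} = \frac{2428249}{\frac{2}{9} \left(-1294\right) \sqrt{190}} = \frac{2428249}{\left(- \frac{2588}{9}\right) \sqrt{190}} = 2428249 \left(- \frac{9 \sqrt{190}}{491720}\right) = - \frac{21854241 \sqrt{190}}{491720}$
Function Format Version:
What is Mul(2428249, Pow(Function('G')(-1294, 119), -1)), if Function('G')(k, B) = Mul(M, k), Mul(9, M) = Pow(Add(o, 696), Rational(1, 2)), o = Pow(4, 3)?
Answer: Mul(Rational(-21854241, 491720), Pow(190, Rational(1, 2))) ≈ -612.63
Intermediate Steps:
o = 64
M = Mul(Rational(2, 9), Pow(190, Rational(1, 2))) (M = Mul(Rational(1, 9), Pow(Add(64, 696), Rational(1, 2))) = Mul(Rational(1, 9), Pow(760, Rational(1, 2))) = Mul(Rational(1, 9), Mul(2, Pow(190, Rational(1, 2)))) = Mul(Rational(2, 9), Pow(190, Rational(1, 2))) ≈ 3.0631)
Function('G')(k, B) = Mul(Rational(2, 9), k, Pow(190, Rational(1, 2))) (Function('G')(k, B) = Mul(Mul(Rational(2, 9), Pow(190, Rational(1, 2))), k) = Mul(Rational(2, 9), k, Pow(190, Rational(1, 2))))
Mul(2428249, Pow(Function('G')(-1294, 119), -1)) = Mul(2428249, Pow(Mul(Rational(2, 9), -1294, Pow(190, Rational(1, 2))), -1)) = Mul(2428249, Pow(Mul(Rational(-2588, 9), Pow(190, Rational(1, 2))), -1)) = Mul(2428249, Mul(Rational(-9, 491720), Pow(190, Rational(1, 2)))) = Mul(Rational(-21854241, 491720), Pow(190, Rational(1, 2)))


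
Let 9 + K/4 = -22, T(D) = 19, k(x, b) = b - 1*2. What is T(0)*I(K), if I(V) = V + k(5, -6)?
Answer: -2508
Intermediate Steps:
k(x, b) = -2 + b (k(x, b) = b - 2 = -2 + b)
K = -124 (K = -36 + 4*(-22) = -36 - 88 = -124)
I(V) = -8 + V (I(V) = V + (-2 - 6) = V - 8 = -8 + V)
T(0)*I(K) = 19*(-8 - 124) = 19*(-132) = -2508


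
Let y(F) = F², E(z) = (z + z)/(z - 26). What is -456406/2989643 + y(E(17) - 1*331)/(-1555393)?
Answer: -84641630905865/376655653370619 ≈ -0.22472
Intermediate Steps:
E(z) = 2*z/(-26 + z) (E(z) = (2*z)/(-26 + z) = 2*z/(-26 + z))
-456406/2989643 + y(E(17) - 1*331)/(-1555393) = -456406/2989643 + (2*17/(-26 + 17) - 1*331)²/(-1555393) = -456406*1/2989643 + (2*17/(-9) - 331)²*(-1/1555393) = -456406/2989643 + (2*17*(-⅑) - 331)²*(-1/1555393) = -456406/2989643 + (-34/9 - 331)²*(-1/1555393) = -456406/2989643 + (-3013/9)²*(-1/1555393) = -456406/2989643 + (9078169/81)*(-1/1555393) = -456406/2989643 - 9078169/125986833 = -84641630905865/376655653370619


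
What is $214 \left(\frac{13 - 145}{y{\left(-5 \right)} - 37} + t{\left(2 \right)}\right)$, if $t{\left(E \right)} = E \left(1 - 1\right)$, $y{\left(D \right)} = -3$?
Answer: $\frac{3531}{5} \approx 706.2$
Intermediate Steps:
$t{\left(E \right)} = 0$ ($t{\left(E \right)} = E 0 = 0$)
$214 \left(\frac{13 - 145}{y{\left(-5 \right)} - 37} + t{\left(2 \right)}\right) = 214 \left(\frac{13 - 145}{-3 - 37} + 0\right) = 214 \left(- \frac{132}{-40} + 0\right) = 214 \left(\left(-132\right) \left(- \frac{1}{40}\right) + 0\right) = 214 \left(\frac{33}{10} + 0\right) = 214 \cdot \frac{33}{10} = \frac{3531}{5}$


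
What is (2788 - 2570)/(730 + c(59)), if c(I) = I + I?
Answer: 109/424 ≈ 0.25708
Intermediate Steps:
c(I) = 2*I
(2788 - 2570)/(730 + c(59)) = (2788 - 2570)/(730 + 2*59) = 218/(730 + 118) = 218/848 = 218*(1/848) = 109/424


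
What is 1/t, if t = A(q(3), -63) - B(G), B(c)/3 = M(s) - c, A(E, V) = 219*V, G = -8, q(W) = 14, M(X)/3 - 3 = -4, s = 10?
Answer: -1/13812 ≈ -7.2401e-5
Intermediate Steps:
M(X) = -3 (M(X) = 9 + 3*(-4) = 9 - 12 = -3)
B(c) = -9 - 3*c (B(c) = 3*(-3 - c) = -9 - 3*c)
t = -13812 (t = 219*(-63) - (-9 - 3*(-8)) = -13797 - (-9 + 24) = -13797 - 1*15 = -13797 - 15 = -13812)
1/t = 1/(-13812) = -1/13812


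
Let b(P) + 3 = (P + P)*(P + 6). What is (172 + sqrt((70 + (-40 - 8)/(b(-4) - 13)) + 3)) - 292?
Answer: -120 + sqrt(298)/2 ≈ -111.37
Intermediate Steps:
b(P) = -3 + 2*P*(6 + P) (b(P) = -3 + (P + P)*(P + 6) = -3 + (2*P)*(6 + P) = -3 + 2*P*(6 + P))
(172 + sqrt((70 + (-40 - 8)/(b(-4) - 13)) + 3)) - 292 = (172 + sqrt((70 + (-40 - 8)/((-3 + 2*(-4)**2 + 12*(-4)) - 13)) + 3)) - 292 = (172 + sqrt((70 - 48/((-3 + 2*16 - 48) - 13)) + 3)) - 292 = (172 + sqrt((70 - 48/((-3 + 32 - 48) - 13)) + 3)) - 292 = (172 + sqrt((70 - 48/(-19 - 13)) + 3)) - 292 = (172 + sqrt((70 - 48/(-32)) + 3)) - 292 = (172 + sqrt((70 - 48*(-1/32)) + 3)) - 292 = (172 + sqrt((70 + 3/2) + 3)) - 292 = (172 + sqrt(143/2 + 3)) - 292 = (172 + sqrt(149/2)) - 292 = (172 + sqrt(298)/2) - 292 = -120 + sqrt(298)/2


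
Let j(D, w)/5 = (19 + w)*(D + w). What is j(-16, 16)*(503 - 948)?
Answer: 0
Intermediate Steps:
j(D, w) = 5*(19 + w)*(D + w) (j(D, w) = 5*((19 + w)*(D + w)) = 5*(19 + w)*(D + w))
j(-16, 16)*(503 - 948) = (5*16² + 95*(-16) + 95*16 + 5*(-16)*16)*(503 - 948) = (5*256 - 1520 + 1520 - 1280)*(-445) = (1280 - 1520 + 1520 - 1280)*(-445) = 0*(-445) = 0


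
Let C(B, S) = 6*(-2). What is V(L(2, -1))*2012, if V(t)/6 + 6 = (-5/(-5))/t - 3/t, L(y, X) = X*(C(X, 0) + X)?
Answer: -965760/13 ≈ -74289.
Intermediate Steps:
C(B, S) = -12
L(y, X) = X*(-12 + X)
V(t) = -36 - 12/t (V(t) = -36 + 6*((-5/(-5))/t - 3/t) = -36 + 6*((-5*(-⅕))/t - 3/t) = -36 + 6*(1/t - 3/t) = -36 + 6*(-2/t) = -36 - 12/t)
V(L(2, -1))*2012 = (-36 - 12*(-1/(-12 - 1)))*2012 = (-36 - 12/((-1*(-13))))*2012 = (-36 - 12/13)*2012 = -480/13*2012 = -965760/13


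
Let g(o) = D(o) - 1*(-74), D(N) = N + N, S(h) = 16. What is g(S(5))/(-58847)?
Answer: -106/58847 ≈ -0.0018013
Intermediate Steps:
D(N) = 2*N
g(o) = 74 + 2*o (g(o) = 2*o - 1*(-74) = 2*o + 74 = 74 + 2*o)
g(S(5))/(-58847) = (74 + 2*16)/(-58847) = (74 + 32)*(-1/58847) = 106*(-1/58847) = -106/58847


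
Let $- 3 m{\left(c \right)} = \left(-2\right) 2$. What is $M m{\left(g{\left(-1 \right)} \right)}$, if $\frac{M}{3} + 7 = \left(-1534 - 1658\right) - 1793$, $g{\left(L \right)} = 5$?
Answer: $-19968$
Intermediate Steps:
$m{\left(c \right)} = \frac{4}{3}$ ($m{\left(c \right)} = - \frac{\left(-2\right) 2}{3} = \left(- \frac{1}{3}\right) \left(-4\right) = \frac{4}{3}$)
$M = -14976$ ($M = -21 + 3 \left(\left(-1534 - 1658\right) - 1793\right) = -21 + 3 \left(-3192 - 1793\right) = -21 + 3 \left(-4985\right) = -21 - 14955 = -14976$)
$M m{\left(g{\left(-1 \right)} \right)} = \left(-14976\right) \frac{4}{3} = -19968$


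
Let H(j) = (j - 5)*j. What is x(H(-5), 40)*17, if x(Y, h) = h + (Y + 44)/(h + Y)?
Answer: 31399/45 ≈ 697.76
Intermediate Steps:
H(j) = j*(-5 + j) (H(j) = (-5 + j)*j = j*(-5 + j))
x(Y, h) = h + (44 + Y)/(Y + h)
x(H(-5), 40)*17 = ((44 - 5*(-5 - 5) + 40² - 5*(-5 - 5)*40)/(-5*(-5 - 5) + 40))*17 = ((44 - 5*(-10) + 1600 - 5*(-10)*40)/(-5*(-10) + 40))*17 = ((44 + 50 + 1600 + 50*40)/(50 + 40))*17 = ((44 + 50 + 1600 + 2000)/90)*17 = ((1/90)*3694)*17 = (1847/45)*17 = 31399/45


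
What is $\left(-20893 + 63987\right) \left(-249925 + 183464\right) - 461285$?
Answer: $-2864531619$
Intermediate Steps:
$\left(-20893 + 63987\right) \left(-249925 + 183464\right) - 461285 = 43094 \left(-66461\right) - 461285 = -2864070334 - 461285 = -2864531619$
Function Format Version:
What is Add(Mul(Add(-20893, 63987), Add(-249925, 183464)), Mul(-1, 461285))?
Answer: -2864531619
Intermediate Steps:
Add(Mul(Add(-20893, 63987), Add(-249925, 183464)), Mul(-1, 461285)) = Add(Mul(43094, -66461), -461285) = Add(-2864070334, -461285) = -2864531619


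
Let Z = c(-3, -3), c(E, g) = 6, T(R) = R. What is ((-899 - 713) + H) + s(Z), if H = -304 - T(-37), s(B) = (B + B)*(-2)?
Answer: -1903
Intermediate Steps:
Z = 6
s(B) = -4*B (s(B) = (2*B)*(-2) = -4*B)
H = -267 (H = -304 - 1*(-37) = -304 + 37 = -267)
((-899 - 713) + H) + s(Z) = ((-899 - 713) - 267) - 4*6 = (-1612 - 267) - 24 = -1879 - 24 = -1903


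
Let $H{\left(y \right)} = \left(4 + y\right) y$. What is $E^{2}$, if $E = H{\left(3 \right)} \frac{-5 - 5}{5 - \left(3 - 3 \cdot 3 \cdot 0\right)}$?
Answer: $11025$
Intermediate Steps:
$H{\left(y \right)} = y \left(4 + y\right)$
$E = -105$ ($E = 3 \left(4 + 3\right) \frac{-5 - 5}{5 - \left(3 - 3 \cdot 3 \cdot 0\right)} = 3 \cdot 7 \left(- \frac{10}{5 + \left(-3 + 3 \cdot 0\right)}\right) = 21 \left(- \frac{10}{5 + \left(-3 + 0\right)}\right) = 21 \left(- \frac{10}{5 - 3}\right) = 21 \left(- \frac{10}{2}\right) = 21 \left(\left(-10\right) \frac{1}{2}\right) = 21 \left(-5\right) = -105$)
$E^{2} = \left(-105\right)^{2} = 11025$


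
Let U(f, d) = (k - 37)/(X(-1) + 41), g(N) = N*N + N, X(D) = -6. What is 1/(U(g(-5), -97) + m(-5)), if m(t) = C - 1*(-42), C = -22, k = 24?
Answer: 35/687 ≈ 0.050946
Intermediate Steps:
g(N) = N + N² (g(N) = N² + N = N + N²)
U(f, d) = -13/35 (U(f, d) = (24 - 37)/(-6 + 41) = -13/35)
m(t) = 20 (m(t) = -22 - 1*(-42) = -22 + 42 = 20)
1/(U(g(-5), -97) + m(-5)) = 1/(-13/35 + 20) = 1/(687/35) = 35/687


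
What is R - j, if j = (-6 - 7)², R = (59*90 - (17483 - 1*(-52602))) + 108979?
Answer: 44035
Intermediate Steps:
R = 44204 (R = (5310 - (17483 + 52602)) + 108979 = (5310 - 1*70085) + 108979 = (5310 - 70085) + 108979 = -64775 + 108979 = 44204)
j = 169 (j = (-13)² = 169)
R - j = 44204 - 1*169 = 44204 - 169 = 44035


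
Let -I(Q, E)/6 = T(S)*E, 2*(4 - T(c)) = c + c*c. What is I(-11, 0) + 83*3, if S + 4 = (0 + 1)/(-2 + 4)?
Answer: 249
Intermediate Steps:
S = -7/2 (S = -4 + (0 + 1)/(-2 + 4) = -4 + 1/2 = -7/2 ≈ -3.5000)
T(c) = 4 - c/2 - c**2/2 (T(c) = 4 - (c + c*c)/2 = 4 - (c + c**2)/2 = 4 + (-c/2 - c**2/2) = 4 - c/2 - c**2/2)
I(Q, E) = 9*E/4 (I(Q, E) = -6*(4 - 1/2*(-7/2) - (-7/2)**2/2)*E = -6*(4 + 7/4 - 1/2*49/4)*E = -6*(4 + 7/4 - 49/8)*E = -(-9)*E/4 = 9*E/4)
I(-11, 0) + 83*3 = (9/4)*0 + 83*3 = 0 + 249 = 249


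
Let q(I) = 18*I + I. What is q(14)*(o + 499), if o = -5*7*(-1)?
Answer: 142044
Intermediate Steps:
q(I) = 19*I
o = 35 (o = -35*(-1) = 35)
q(14)*(o + 499) = (19*14)*(35 + 499) = 266*534 = 142044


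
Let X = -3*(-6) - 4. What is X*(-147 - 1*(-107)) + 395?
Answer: -165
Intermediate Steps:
X = 14 (X = 18 - 4 = 14)
X*(-147 - 1*(-107)) + 395 = 14*(-147 - 1*(-107)) + 395 = 14*(-147 + 107) + 395 = 14*(-40) + 395 = -560 + 395 = -165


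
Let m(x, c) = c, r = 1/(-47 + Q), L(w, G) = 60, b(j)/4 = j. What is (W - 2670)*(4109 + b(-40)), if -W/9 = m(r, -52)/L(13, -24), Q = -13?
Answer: -52565139/5 ≈ -1.0513e+7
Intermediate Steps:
b(j) = 4*j
r = -1/60 (r = 1/(-47 - 13) = 1/(-60) = -1/60 ≈ -0.016667)
W = 39/5 (W = -(-468)/60 = -9*(-13/15) = 39/5 ≈ 7.8000)
(W - 2670)*(4109 + b(-40)) = (39/5 - 2670)*(4109 + 4*(-40)) = -13311*(4109 - 160)/5 = -13311/5*3949 = -52565139/5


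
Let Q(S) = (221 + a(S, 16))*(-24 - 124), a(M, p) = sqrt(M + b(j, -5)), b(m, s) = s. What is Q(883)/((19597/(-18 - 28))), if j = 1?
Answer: 1504568/19597 + 6808*sqrt(878)/19597 ≈ 87.069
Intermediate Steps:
a(M, p) = sqrt(-5 + M) (a(M, p) = sqrt(M - 5) = sqrt(-5 + M))
Q(S) = -32708 - 148*sqrt(-5 + S) (Q(S) = (221 + sqrt(-5 + S))*(-24 - 124) = (221 + sqrt(-5 + S))*(-148) = -32708 - 148*sqrt(-5 + S))
Q(883)/((19597/(-18 - 28))) = (-32708 - 148*sqrt(-5 + 883))/((19597/(-18 - 28))) = (-32708 - 148*sqrt(878))/((19597/(-46))) = (-32708 - 148*sqrt(878))/((-1/46*19597)) = (-32708 - 148*sqrt(878))/(-19597/46) = (-32708 - 148*sqrt(878))*(-46/19597) = 1504568/19597 + 6808*sqrt(878)/19597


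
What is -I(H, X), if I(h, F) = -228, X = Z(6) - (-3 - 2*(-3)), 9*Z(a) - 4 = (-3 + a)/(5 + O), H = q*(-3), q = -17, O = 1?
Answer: 228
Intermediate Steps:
H = 51 (H = -17*(-3) = 51)
Z(a) = 7/18 + a/54 (Z(a) = 4/9 + ((-3 + a)/(5 + 1))/9 = 4/9 + ((-3 + a)/6)/9 = 4/9 + ((-3 + a)*(1/6))/9 = 4/9 + (-1/2 + a/6)/9 = 4/9 + (-1/18 + a/54) = 7/18 + a/54)
X = -5/2 (X = (7/18 + (1/54)*6) - (-3 - 2*(-3)) = (7/18 + 1/9) - (-3 + 6) = 1/2 - 1*3 = 1/2 - 3 = -5/2 ≈ -2.5000)
-I(H, X) = -1*(-228) = 228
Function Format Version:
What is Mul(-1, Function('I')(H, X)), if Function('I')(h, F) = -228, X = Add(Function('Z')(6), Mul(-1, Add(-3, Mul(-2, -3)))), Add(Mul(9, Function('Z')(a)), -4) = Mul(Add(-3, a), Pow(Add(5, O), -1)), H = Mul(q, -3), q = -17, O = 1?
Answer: 228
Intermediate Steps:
H = 51 (H = Mul(-17, -3) = 51)
Function('Z')(a) = Add(Rational(7, 18), Mul(Rational(1, 54), a)) (Function('Z')(a) = Add(Rational(4, 9), Mul(Rational(1, 9), Mul(Add(-3, a), Pow(Add(5, 1), -1)))) = Add(Rational(4, 9), Mul(Rational(1, 9), Mul(Add(-3, a), Pow(6, -1)))) = Add(Rational(4, 9), Mul(Rational(1, 9), Mul(Add(-3, a), Rational(1, 6)))) = Add(Rational(4, 9), Mul(Rational(1, 9), Add(Rational(-1, 2), Mul(Rational(1, 6), a)))) = Add(Rational(4, 9), Add(Rational(-1, 18), Mul(Rational(1, 54), a))) = Add(Rational(7, 18), Mul(Rational(1, 54), a)))
X = Rational(-5, 2) (X = Add(Add(Rational(7, 18), Mul(Rational(1, 54), 6)), Mul(-1, Add(-3, Mul(-2, -3)))) = Add(Add(Rational(7, 18), Rational(1, 9)), Mul(-1, Add(-3, 6))) = Add(Rational(1, 2), Mul(-1, 3)) = Add(Rational(1, 2), -3) = Rational(-5, 2) ≈ -2.5000)
Mul(-1, Function('I')(H, X)) = Mul(-1, -228) = 228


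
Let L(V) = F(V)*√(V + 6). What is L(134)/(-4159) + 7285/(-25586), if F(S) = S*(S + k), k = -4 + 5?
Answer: -7285/25586 - 36180*√35/4159 ≈ -51.750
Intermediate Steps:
k = 1
F(S) = S*(1 + S) (F(S) = S*(S + 1) = S*(1 + S))
L(V) = V*√(6 + V)*(1 + V) (L(V) = (V*(1 + V))*√(V + 6) = (V*(1 + V))*√(6 + V) = V*√(6 + V)*(1 + V))
L(134)/(-4159) + 7285/(-25586) = (134*√(6 + 134)*(1 + 134))/(-4159) + 7285/(-25586) = (134*√140*135)*(-1/4159) + 7285*(-1/25586) = (134*(2*√35)*135)*(-1/4159) - 7285/25586 = (36180*√35)*(-1/4159) - 7285/25586 = -36180*√35/4159 - 7285/25586 = -7285/25586 - 36180*√35/4159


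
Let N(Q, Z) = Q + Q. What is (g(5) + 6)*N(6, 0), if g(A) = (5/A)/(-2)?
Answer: 66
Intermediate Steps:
g(A) = -5/(2*A) (g(A) = (5/A)*(-1/2) = -5/(2*A))
N(Q, Z) = 2*Q
(g(5) + 6)*N(6, 0) = (-5/2/5 + 6)*(2*6) = (-5/2*1/5 + 6)*12 = (-1/2 + 6)*12 = (11/2)*12 = 66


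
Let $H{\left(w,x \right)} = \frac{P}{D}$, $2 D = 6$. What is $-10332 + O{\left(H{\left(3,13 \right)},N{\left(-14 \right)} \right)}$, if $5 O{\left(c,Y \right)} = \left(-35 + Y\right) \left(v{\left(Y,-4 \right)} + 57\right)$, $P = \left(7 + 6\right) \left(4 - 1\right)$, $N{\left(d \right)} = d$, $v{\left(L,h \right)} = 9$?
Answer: $- \frac{54894}{5} \approx -10979.0$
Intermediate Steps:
$D = 3$ ($D = \frac{1}{2} \cdot 6 = 3$)
$P = 39$ ($P = 13 \cdot 3 = 39$)
$H{\left(w,x \right)} = 13$ ($H{\left(w,x \right)} = \frac{39}{3} = 39 \cdot \frac{1}{3} = 13$)
$O{\left(c,Y \right)} = -462 + \frac{66 Y}{5}$ ($O{\left(c,Y \right)} = \frac{\left(-35 + Y\right) \left(9 + 57\right)}{5} = \frac{\left(-35 + Y\right) 66}{5} = \frac{-2310 + 66 Y}{5} = -462 + \frac{66 Y}{5}$)
$-10332 + O{\left(H{\left(3,13 \right)},N{\left(-14 \right)} \right)} = -10332 + \left(-462 + \frac{66}{5} \left(-14\right)\right) = -10332 - \frac{3234}{5} = - \frac{54894}{5}$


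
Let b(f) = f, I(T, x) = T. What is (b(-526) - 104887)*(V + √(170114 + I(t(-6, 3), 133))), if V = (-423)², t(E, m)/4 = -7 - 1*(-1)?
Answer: -18861442677 - 105413*√170090 ≈ -1.8905e+10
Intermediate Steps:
t(E, m) = -24 (t(E, m) = 4*(-7 - 1*(-1)) = 4*(-7 + 1) = 4*(-6) = -24)
V = 178929
(b(-526) - 104887)*(V + √(170114 + I(t(-6, 3), 133))) = (-526 - 104887)*(178929 + √(170114 - 24)) = -105413*(178929 + √170090) = -18861442677 - 105413*√170090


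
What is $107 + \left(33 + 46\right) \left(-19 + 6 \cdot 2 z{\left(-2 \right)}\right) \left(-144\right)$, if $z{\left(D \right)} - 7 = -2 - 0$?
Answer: $-466309$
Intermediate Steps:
$z{\left(D \right)} = 5$ ($z{\left(D \right)} = 7 - 2 = 5$)
$107 + \left(33 + 46\right) \left(-19 + 6 \cdot 2 z{\left(-2 \right)}\right) \left(-144\right) = 107 + \left(33 + 46\right) \left(-19 + 6 \cdot 2 \cdot 5\right) \left(-144\right) = 107 + 79 \left(-19 + 12 \cdot 5\right) \left(-144\right) = 107 + 79 \left(-19 + 60\right) \left(-144\right) = 107 + 79 \cdot 41 \left(-144\right) = 107 + 3239 \left(-144\right) = 107 - 466416 = -466309$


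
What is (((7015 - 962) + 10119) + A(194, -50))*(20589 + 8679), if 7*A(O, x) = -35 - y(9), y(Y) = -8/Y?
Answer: 3312256308/7 ≈ 4.7318e+8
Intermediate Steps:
A(O, x) = -307/63 (A(O, x) = (-35 - (-8)/9)/7 = (-35 - 1*(-8/9))/7 = (-35 + 8/9)/7 = (⅐)*(-307/9) = -307/63)
(((7015 - 962) + 10119) + A(194, -50))*(20589 + 8679) = (((7015 - 962) + 10119) - 307/63)*(20589 + 8679) = ((6053 + 10119) - 307/63)*29268 = (16172 - 307/63)*29268 = (1018529/63)*29268 = 3312256308/7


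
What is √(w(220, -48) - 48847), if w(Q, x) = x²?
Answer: I*√46543 ≈ 215.74*I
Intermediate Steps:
√(w(220, -48) - 48847) = √((-48)² - 48847) = √(2304 - 48847) = √(-46543) = I*√46543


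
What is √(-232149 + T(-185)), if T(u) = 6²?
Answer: 7*I*√4737 ≈ 481.78*I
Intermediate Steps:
T(u) = 36
√(-232149 + T(-185)) = √(-232149 + 36) = √(-232113) = 7*I*√4737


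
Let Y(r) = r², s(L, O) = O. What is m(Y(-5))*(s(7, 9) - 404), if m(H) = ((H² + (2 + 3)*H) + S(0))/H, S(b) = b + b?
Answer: -11850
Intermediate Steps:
S(b) = 2*b
m(H) = (H² + 5*H)/H (m(H) = ((H² + (2 + 3)*H) + 2*0)/H = ((H² + 5*H) + 0)/H = (H² + 5*H)/H)
m(Y(-5))*(s(7, 9) - 404) = (5 + (-5)²)*(9 - 404) = (5 + 25)*(-395) = 30*(-395) = -11850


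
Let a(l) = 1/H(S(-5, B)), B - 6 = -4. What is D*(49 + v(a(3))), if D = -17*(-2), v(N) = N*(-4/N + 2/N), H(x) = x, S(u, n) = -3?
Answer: 1598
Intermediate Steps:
B = 2 (B = 6 - 4 = 2)
a(l) = -⅓ (a(l) = 1/(-3) = -⅓)
v(N) = -2 (v(N) = N*(-2/N) = -2)
D = 34
D*(49 + v(a(3))) = 34*(49 - 2) = 34*47 = 1598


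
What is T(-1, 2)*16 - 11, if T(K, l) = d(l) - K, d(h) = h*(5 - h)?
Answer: 101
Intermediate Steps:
T(K, l) = -K + l*(5 - l) (T(K, l) = l*(5 - l) - K = -K + l*(5 - l))
T(-1, 2)*16 - 11 = (-1*(-1) - 1*2*(-5 + 2))*16 - 11 = (1 - 1*2*(-3))*16 - 11 = (1 + 6)*16 - 11 = 7*16 - 11 = 112 - 11 = 101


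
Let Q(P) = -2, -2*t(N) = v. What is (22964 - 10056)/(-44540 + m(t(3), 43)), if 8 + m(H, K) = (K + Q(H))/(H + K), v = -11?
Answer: -626038/2160537 ≈ -0.28976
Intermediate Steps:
t(N) = 11/2 (t(N) = -½*(-11) = 11/2)
m(H, K) = -8 + (-2 + K)/(H + K) (m(H, K) = -8 + (K - 2)/(H + K) = -8 + (-2 + K)/(H + K))
(22964 - 10056)/(-44540 + m(t(3), 43)) = (22964 - 10056)/(-44540 + (-2 - 8*11/2 - 7*43)/(11/2 + 43)) = 12908/(-44540 + (-2 - 44 - 301)/(97/2)) = 12908/(-44540 + (2/97)*(-347)) = 12908/(-44540 - 694/97) = 12908/(-4321074/97) = 12908*(-97/4321074) = -626038/2160537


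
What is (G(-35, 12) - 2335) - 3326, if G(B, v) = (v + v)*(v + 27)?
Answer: -4725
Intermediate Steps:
G(B, v) = 2*v*(27 + v) (G(B, v) = (2*v)*(27 + v) = 2*v*(27 + v))
(G(-35, 12) - 2335) - 3326 = (2*12*(27 + 12) - 2335) - 3326 = (2*12*39 - 2335) - 3326 = (936 - 2335) - 3326 = -1399 - 3326 = -4725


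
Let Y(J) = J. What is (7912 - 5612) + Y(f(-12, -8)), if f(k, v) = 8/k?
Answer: 6898/3 ≈ 2299.3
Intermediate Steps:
(7912 - 5612) + Y(f(-12, -8)) = (7912 - 5612) + 8/(-12) = 2300 + 8*(-1/12) = 2300 - ⅔ = 6898/3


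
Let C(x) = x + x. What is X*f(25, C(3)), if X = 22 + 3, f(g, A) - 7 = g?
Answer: 800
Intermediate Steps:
C(x) = 2*x
f(g, A) = 7 + g
X = 25
X*f(25, C(3)) = 25*(7 + 25) = 25*32 = 800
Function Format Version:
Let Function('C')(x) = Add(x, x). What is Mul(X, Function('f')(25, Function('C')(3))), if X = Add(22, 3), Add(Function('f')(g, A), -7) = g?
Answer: 800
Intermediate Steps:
Function('C')(x) = Mul(2, x)
Function('f')(g, A) = Add(7, g)
X = 25
Mul(X, Function('f')(25, Function('C')(3))) = Mul(25, Add(7, 25)) = Mul(25, 32) = 800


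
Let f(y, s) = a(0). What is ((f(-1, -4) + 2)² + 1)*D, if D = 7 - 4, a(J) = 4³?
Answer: 13071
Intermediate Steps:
a(J) = 64
f(y, s) = 64
D = 3
((f(-1, -4) + 2)² + 1)*D = ((64 + 2)² + 1)*3 = (66² + 1)*3 = (4356 + 1)*3 = 4357*3 = 13071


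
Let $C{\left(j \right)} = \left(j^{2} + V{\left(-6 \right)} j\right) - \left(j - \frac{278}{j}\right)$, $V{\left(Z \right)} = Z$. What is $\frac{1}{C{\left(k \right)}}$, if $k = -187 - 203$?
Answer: $\frac{195}{30191711} \approx 6.4587 \cdot 10^{-6}$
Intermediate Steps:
$k = -390$ ($k = -187 - 203 = -390$)
$C{\left(j \right)} = j^{2} - 7 j + \frac{278}{j}$ ($C{\left(j \right)} = \left(j^{2} - 6 j\right) - \left(j - \frac{278}{j}\right) = j^{2} - 7 j + \frac{278}{j}$)
$\frac{1}{C{\left(k \right)}} = \frac{1}{\frac{1}{-390} \left(278 + \left(-390\right)^{2} \left(-7 - 390\right)\right)} = \frac{1}{\left(- \frac{1}{390}\right) \left(278 + 152100 \left(-397\right)\right)} = \frac{1}{\left(- \frac{1}{390}\right) \left(278 - 60383700\right)} = \frac{1}{\left(- \frac{1}{390}\right) \left(-60383422\right)} = \frac{1}{\frac{30191711}{195}} = \frac{195}{30191711}$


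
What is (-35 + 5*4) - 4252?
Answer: -4267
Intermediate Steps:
(-35 + 5*4) - 4252 = (-35 + 20) - 4252 = -15 - 4252 = -4267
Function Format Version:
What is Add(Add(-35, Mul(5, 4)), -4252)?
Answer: -4267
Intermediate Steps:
Add(Add(-35, Mul(5, 4)), -4252) = Add(Add(-35, 20), -4252) = Add(-15, -4252) = -4267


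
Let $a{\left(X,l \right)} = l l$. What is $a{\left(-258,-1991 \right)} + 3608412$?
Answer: $7572493$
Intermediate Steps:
$a{\left(X,l \right)} = l^{2}$
$a{\left(-258,-1991 \right)} + 3608412 = \left(-1991\right)^{2} + 3608412 = 3964081 + 3608412 = 7572493$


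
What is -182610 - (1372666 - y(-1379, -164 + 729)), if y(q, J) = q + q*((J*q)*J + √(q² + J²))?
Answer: 607049791570 - 1379*√2220866 ≈ 6.0705e+11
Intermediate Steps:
y(q, J) = q + q*(√(J² + q²) + q*J²) (y(q, J) = q + q*(q*J² + √(J² + q²)) = q + q*(√(J² + q²) + q*J²))
-182610 - (1372666 - y(-1379, -164 + 729)) = -182610 - (1372666 - (-1379)*(1 + √((-164 + 729)² + (-1379)²) - 1379*(-164 + 729)²)) = -182610 - (1372666 - (-1379)*(1 + √(565² + 1901641) - 1379*565²)) = -182610 - (1372666 - (-1379)*(1 + √(319225 + 1901641) - 1379*319225)) = -182610 - (1372666 - (-1379)*(1 + √2220866 - 440211275)) = -182610 - (1372666 - (-1379)*(-440211274 + √2220866)) = -182610 - (1372666 - (607051346846 - 1379*√2220866)) = -182610 - (1372666 + (-607051346846 + 1379*√2220866)) = -182610 - (-607049974180 + 1379*√2220866) = -182610 + (607049974180 - 1379*√2220866) = 607049791570 - 1379*√2220866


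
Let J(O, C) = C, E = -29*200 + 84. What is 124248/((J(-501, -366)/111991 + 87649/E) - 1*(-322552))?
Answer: 26512061267296/68822932875899 ≈ 0.38522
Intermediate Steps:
E = -5716 (E = -5800 + 84 = -5716)
124248/((J(-501, -366)/111991 + 87649/E) - 1*(-322552)) = 124248/((-366/111991 + 87649/(-5716)) - 1*(-322552)) = 124248/((-366*1/111991 + 87649*(-1/5716)) + 322552) = 124248/((-366/111991 - 87649/5716) + 322552) = 124248/(-9817991215/640140556 + 322552) = 124248/(206468798627697/640140556) = 124248*(640140556/206468798627697) = 26512061267296/68822932875899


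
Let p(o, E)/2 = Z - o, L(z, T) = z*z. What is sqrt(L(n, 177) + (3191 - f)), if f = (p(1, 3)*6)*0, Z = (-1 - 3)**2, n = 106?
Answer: 3*sqrt(1603) ≈ 120.11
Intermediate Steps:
L(z, T) = z**2
Z = 16 (Z = (-4)**2 = 16)
p(o, E) = 32 - 2*o (p(o, E) = 2*(16 - o) = 32 - 2*o)
f = 0 (f = ((32 - 2*1)*6)*0 = ((32 - 2)*6)*0 = (30*6)*0 = 180*0 = 0)
sqrt(L(n, 177) + (3191 - f)) = sqrt(106**2 + (3191 - 1*0)) = sqrt(11236 + (3191 + 0)) = sqrt(11236 + 3191) = sqrt(14427) = 3*sqrt(1603)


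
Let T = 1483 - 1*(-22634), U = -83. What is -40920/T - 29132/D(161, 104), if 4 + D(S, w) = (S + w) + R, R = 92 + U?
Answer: -118937474/1085265 ≈ -109.59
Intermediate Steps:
T = 24117 (T = 1483 + 22634 = 24117)
R = 9 (R = 92 - 83 = 9)
D(S, w) = 5 + S + w (D(S, w) = -4 + ((S + w) + 9) = -4 + (9 + S + w) = 5 + S + w)
-40920/T - 29132/D(161, 104) = -40920/24117 - 29132/(5 + 161 + 104) = -40920*1/24117 - 29132/270 = -13640/8039 - 29132*1/270 = -13640/8039 - 14566/135 = -118937474/1085265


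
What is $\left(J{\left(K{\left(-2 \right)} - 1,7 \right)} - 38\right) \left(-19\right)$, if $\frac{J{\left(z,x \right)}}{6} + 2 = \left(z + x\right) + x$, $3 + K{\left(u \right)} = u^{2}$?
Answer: $-646$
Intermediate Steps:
$K{\left(u \right)} = -3 + u^{2}$
$J{\left(z,x \right)} = -12 + 6 z + 12 x$ ($J{\left(z,x \right)} = -12 + 6 \left(\left(z + x\right) + x\right) = -12 + 6 \left(\left(x + z\right) + x\right) = -12 + 6 \left(z + 2 x\right) = -12 + \left(6 z + 12 x\right) = -12 + 6 z + 12 x$)
$\left(J{\left(K{\left(-2 \right)} - 1,7 \right)} - 38\right) \left(-19\right) = \left(\left(-12 + 6 \left(\left(-3 + \left(-2\right)^{2}\right) - 1\right) + 12 \cdot 7\right) - 38\right) \left(-19\right) = \left(\left(-12 + 6 \left(\left(-3 + 4\right) - 1\right) + 84\right) - 38\right) \left(-19\right) = \left(\left(-12 + 6 \left(1 - 1\right) + 84\right) - 38\right) \left(-19\right) = \left(\left(-12 + 6 \cdot 0 + 84\right) - 38\right) \left(-19\right) = \left(\left(-12 + 0 + 84\right) - 38\right) \left(-19\right) = \left(72 - 38\right) \left(-19\right) = 34 \left(-19\right) = -646$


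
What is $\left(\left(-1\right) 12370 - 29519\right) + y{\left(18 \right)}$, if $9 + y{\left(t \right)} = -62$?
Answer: $-41960$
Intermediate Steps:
$y{\left(t \right)} = -71$ ($y{\left(t \right)} = -9 - 62 = -71$)
$\left(\left(-1\right) 12370 - 29519\right) + y{\left(18 \right)} = \left(\left(-1\right) 12370 - 29519\right) - 71 = \left(-12370 - 29519\right) - 71 = -41889 - 71 = -41960$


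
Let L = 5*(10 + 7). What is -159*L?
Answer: -13515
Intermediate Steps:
L = 85 (L = 5*17 = 85)
-159*L = -159*85 = -13515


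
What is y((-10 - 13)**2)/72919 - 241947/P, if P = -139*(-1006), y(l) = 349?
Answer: -17593731227/10196555446 ≈ -1.7255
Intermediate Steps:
P = 139834
y((-10 - 13)**2)/72919 - 241947/P = 349/72919 - 241947/139834 = -17593731227/10196555446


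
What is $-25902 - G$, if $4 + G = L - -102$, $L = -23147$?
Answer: $-2853$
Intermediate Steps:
$G = -23049$ ($G = -4 - 23045 = -23049$)
$-25902 - G = -25902 - -23049 = -25902 + 23049 = -2853$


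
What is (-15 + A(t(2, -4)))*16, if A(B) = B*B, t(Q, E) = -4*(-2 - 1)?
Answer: 2064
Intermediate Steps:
t(Q, E) = 12 (t(Q, E) = -4*(-3) = 12)
A(B) = B**2
(-15 + A(t(2, -4)))*16 = (-15 + 12**2)*16 = (-15 + 144)*16 = 129*16 = 2064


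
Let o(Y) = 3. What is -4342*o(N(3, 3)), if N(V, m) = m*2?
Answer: -13026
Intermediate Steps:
N(V, m) = 2*m
-4342*o(N(3, 3)) = -4342*3 = -13026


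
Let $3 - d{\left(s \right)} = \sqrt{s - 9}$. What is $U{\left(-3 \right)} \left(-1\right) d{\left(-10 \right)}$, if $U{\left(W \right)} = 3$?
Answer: $-9 + 3 i \sqrt{19} \approx -9.0 + 13.077 i$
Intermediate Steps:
$d{\left(s \right)} = 3 - \sqrt{-9 + s}$ ($d{\left(s \right)} = 3 - \sqrt{s - 9} = 3 - \sqrt{-9 + s}$)
$U{\left(-3 \right)} \left(-1\right) d{\left(-10 \right)} = 3 \left(-1\right) \left(3 - \sqrt{-9 - 10}\right) = - 3 \left(3 - \sqrt{-19}\right) = - 3 \left(3 - i \sqrt{19}\right) = -9 + 3 i \sqrt{19}$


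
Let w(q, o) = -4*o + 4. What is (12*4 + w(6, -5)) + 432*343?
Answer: 148248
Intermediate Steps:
w(q, o) = 4 - 4*o
(12*4 + w(6, -5)) + 432*343 = (12*4 + (4 - 4*(-5))) + 432*343 = (48 + (4 + 20)) + 148176 = (48 + 24) + 148176 = 72 + 148176 = 148248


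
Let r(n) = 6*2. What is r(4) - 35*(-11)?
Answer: 397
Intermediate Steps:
r(n) = 12
r(4) - 35*(-11) = 12 - 35*(-11) = 12 + 385 = 397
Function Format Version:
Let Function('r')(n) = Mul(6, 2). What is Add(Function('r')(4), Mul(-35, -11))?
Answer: 397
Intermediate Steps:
Function('r')(n) = 12
Add(Function('r')(4), Mul(-35, -11)) = Add(12, Mul(-35, -11)) = Add(12, 385) = 397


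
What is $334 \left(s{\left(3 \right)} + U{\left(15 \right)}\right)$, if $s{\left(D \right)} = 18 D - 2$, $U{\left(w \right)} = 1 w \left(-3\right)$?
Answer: $2338$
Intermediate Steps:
$U{\left(w \right)} = - 3 w$ ($U{\left(w \right)} = w \left(-3\right) = - 3 w$)
$s{\left(D \right)} = -2 + 18 D$
$334 \left(s{\left(3 \right)} + U{\left(15 \right)}\right) = 334 \left(\left(-2 + 18 \cdot 3\right) - 45\right) = 334 \left(\left(-2 + 54\right) - 45\right) = 334 \left(52 - 45\right) = 334 \cdot 7 = 2338$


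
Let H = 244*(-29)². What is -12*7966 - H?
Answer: -300796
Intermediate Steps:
H = 205204 (H = 244*841 = 205204)
-12*7966 - H = -12*7966 - 1*205204 = -95592 - 205204 = -300796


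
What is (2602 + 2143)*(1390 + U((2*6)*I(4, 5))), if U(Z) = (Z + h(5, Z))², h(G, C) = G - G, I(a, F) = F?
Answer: 23677550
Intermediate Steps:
h(G, C) = 0
U(Z) = Z² (U(Z) = (Z + 0)² = Z²)
(2602 + 2143)*(1390 + U((2*6)*I(4, 5))) = (2602 + 2143)*(1390 + ((2*6)*5)²) = 4745*(1390 + (12*5)²) = 4745*(1390 + 60²) = 4745*(1390 + 3600) = 4745*4990 = 23677550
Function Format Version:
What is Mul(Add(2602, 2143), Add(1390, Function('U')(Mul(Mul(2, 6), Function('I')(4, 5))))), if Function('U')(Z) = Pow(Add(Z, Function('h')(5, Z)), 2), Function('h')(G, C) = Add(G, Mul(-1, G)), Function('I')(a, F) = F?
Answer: 23677550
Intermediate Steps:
Function('h')(G, C) = 0
Function('U')(Z) = Pow(Z, 2) (Function('U')(Z) = Pow(Add(Z, 0), 2) = Pow(Z, 2))
Mul(Add(2602, 2143), Add(1390, Function('U')(Mul(Mul(2, 6), Function('I')(4, 5))))) = Mul(Add(2602, 2143), Add(1390, Pow(Mul(Mul(2, 6), 5), 2))) = Mul(4745, Add(1390, Pow(Mul(12, 5), 2))) = Mul(4745, Add(1390, Pow(60, 2))) = Mul(4745, Add(1390, 3600)) = Mul(4745, 4990) = 23677550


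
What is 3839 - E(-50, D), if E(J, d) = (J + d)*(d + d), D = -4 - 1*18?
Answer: 671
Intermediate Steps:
D = -22 (D = -4 - 18 = -22)
E(J, d) = 2*d*(J + d) (E(J, d) = (J + d)*(2*d) = 2*d*(J + d))
3839 - E(-50, D) = 3839 - 2*(-22)*(-50 - 22) = 3839 - 2*(-22)*(-72) = 3839 - 1*3168 = 3839 - 3168 = 671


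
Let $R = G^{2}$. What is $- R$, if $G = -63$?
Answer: $-3969$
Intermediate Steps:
$R = 3969$ ($R = \left(-63\right)^{2} = 3969$)
$- R = \left(-1\right) 3969 = -3969$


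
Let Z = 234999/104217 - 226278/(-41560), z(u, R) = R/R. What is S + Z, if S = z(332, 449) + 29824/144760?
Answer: 23265449296091/2612470763980 ≈ 8.9055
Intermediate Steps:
z(u, R) = 1
Z = 5558095461/721876420 (Z = 234999*(1/104217) - 226278*(-1/41560) = 78333/34739 + 113139/20780 = 5558095461/721876420 ≈ 7.6995)
S = 21823/18095 (S = 1 + 29824/144760 = 1 + 29824*(1/144760) = 1 + 3728/18095 = 21823/18095 ≈ 1.2060)
S + Z = 21823/18095 + 5558095461/721876420 = 23265449296091/2612470763980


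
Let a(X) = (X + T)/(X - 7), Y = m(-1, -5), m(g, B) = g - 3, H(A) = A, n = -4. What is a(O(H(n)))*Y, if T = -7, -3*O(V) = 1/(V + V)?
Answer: -4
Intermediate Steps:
m(g, B) = -3 + g
Y = -4 (Y = -3 - 1 = -4)
O(V) = -1/(6*V) (O(V) = -1/(3*(V + V)) = -1/(2*V)/3 = -1/(6*V))
a(X) = 1 (a(X) = (X - 7)/(X - 7) = (-7 + X)/(-7 + X) = 1)
a(O(H(n)))*Y = 1*(-4) = -4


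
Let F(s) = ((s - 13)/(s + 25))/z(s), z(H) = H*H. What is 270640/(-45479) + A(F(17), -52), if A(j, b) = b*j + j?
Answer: -4613874/773143 ≈ -5.9677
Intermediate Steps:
z(H) = H**2
F(s) = (-13 + s)/(s**2*(25 + s)) (F(s) = ((s - 13)/(s + 25))/(s**2) = ((-13 + s)/(25 + s))/s**2 = (-13 + s)/(s**2*(25 + s)))
A(j, b) = j + b*j
270640/(-45479) + A(F(17), -52) = 270640/(-45479) + ((-13 + 17)/(17**2*(25 + 17)))*(1 - 52) = 270640*(-1/45479) + ((1/289)*4/42)*(-51) = -270640/45479 + ((1/289)*(1/42)*4)*(-51) = -270640/45479 + (2/6069)*(-51) = -270640/45479 - 2/119 = -4613874/773143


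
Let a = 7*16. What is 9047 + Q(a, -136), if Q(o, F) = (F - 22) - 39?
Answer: 8850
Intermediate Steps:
a = 112
Q(o, F) = -61 + F (Q(o, F) = (-22 + F) - 39 = -61 + F)
9047 + Q(a, -136) = 9047 + (-61 - 136) = 9047 - 197 = 8850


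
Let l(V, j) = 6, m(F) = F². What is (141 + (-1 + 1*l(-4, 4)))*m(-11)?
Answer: 17666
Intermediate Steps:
(141 + (-1 + 1*l(-4, 4)))*m(-11) = (141 + (-1 + 1*6))*(-11)² = (141 + (-1 + 6))*121 = (141 + 5)*121 = 146*121 = 17666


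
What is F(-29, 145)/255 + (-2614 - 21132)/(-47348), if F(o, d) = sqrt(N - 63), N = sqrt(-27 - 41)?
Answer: 11873/23674 + sqrt(-63 + 2*I*sqrt(17))/255 ≈ 0.50355 + 0.031193*I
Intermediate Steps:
N = 2*I*sqrt(17) (N = sqrt(-68) = 2*I*sqrt(17) ≈ 8.2462*I)
F(o, d) = sqrt(-63 + 2*I*sqrt(17)) (F(o, d) = sqrt(2*I*sqrt(17) - 63) = sqrt(-63 + 2*I*sqrt(17)))
F(-29, 145)/255 + (-2614 - 21132)/(-47348) = sqrt(-63 + 2*I*sqrt(17))/255 + (-2614 - 21132)/(-47348) = sqrt(-63 + 2*I*sqrt(17))*(1/255) - 23746*(-1/47348) = sqrt(-63 + 2*I*sqrt(17))/255 + 11873/23674 = 11873/23674 + sqrt(-63 + 2*I*sqrt(17))/255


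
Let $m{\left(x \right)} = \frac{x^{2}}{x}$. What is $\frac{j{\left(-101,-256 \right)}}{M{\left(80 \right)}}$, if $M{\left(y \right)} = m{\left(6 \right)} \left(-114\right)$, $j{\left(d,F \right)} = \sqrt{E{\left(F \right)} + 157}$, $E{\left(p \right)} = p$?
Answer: $- \frac{i \sqrt{11}}{228} \approx - 0.014547 i$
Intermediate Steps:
$m{\left(x \right)} = x$
$j{\left(d,F \right)} = \sqrt{157 + F}$ ($j{\left(d,F \right)} = \sqrt{F + 157} = \sqrt{157 + F}$)
$M{\left(y \right)} = -684$ ($M{\left(y \right)} = 6 \left(-114\right) = -684$)
$\frac{j{\left(-101,-256 \right)}}{M{\left(80 \right)}} = \frac{\sqrt{157 - 256}}{-684} = \sqrt{-99} \left(- \frac{1}{684}\right) = 3 i \sqrt{11} \left(- \frac{1}{684}\right) = - \frac{i \sqrt{11}}{228}$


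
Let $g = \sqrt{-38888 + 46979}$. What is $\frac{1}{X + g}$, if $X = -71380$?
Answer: $- \frac{71380}{5095096309} - \frac{3 \sqrt{899}}{5095096309} \approx -1.4027 \cdot 10^{-5}$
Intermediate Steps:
$g = 3 \sqrt{899}$ ($g = \sqrt{8091} = 3 \sqrt{899} \approx 89.95$)
$\frac{1}{X + g} = \frac{1}{-71380 + 3 \sqrt{899}}$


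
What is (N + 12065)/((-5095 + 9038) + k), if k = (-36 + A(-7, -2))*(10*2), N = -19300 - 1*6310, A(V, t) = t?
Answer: -4515/1061 ≈ -4.2554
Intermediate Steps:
N = -25610 (N = -19300 - 6310 = -25610)
k = -760 (k = (-36 - 2)*(10*2) = -38*20 = -760)
(N + 12065)/((-5095 + 9038) + k) = (-25610 + 12065)/((-5095 + 9038) - 760) = -13545/(3943 - 760) = -13545/3183 = -13545*1/3183 = -4515/1061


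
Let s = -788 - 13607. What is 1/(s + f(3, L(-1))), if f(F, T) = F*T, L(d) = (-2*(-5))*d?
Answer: -1/14425 ≈ -6.9324e-5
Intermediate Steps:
L(d) = 10*d
s = -14395
1/(s + f(3, L(-1))) = 1/(-14395 + 3*(10*(-1))) = 1/(-14395 + 3*(-10)) = 1/(-14395 - 30) = 1/(-14425) = -1/14425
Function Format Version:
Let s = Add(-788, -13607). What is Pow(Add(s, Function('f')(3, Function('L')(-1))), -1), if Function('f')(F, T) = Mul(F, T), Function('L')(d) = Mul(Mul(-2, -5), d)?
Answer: Rational(-1, 14425) ≈ -6.9324e-5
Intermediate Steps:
Function('L')(d) = Mul(10, d)
s = -14395
Pow(Add(s, Function('f')(3, Function('L')(-1))), -1) = Pow(Add(-14395, Mul(3, Mul(10, -1))), -1) = Pow(Add(-14395, Mul(3, -10)), -1) = Pow(Add(-14395, -30), -1) = Pow(-14425, -1) = Rational(-1, 14425)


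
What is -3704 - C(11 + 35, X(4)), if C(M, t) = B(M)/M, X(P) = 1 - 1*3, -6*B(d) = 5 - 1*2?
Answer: -340767/92 ≈ -3704.0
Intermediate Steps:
B(d) = -1/2 (B(d) = -(5 - 1*2)/6 = -(5 - 2)/6 = -1/6*3 = -1/2)
X(P) = -2 (X(P) = 1 - 3 = -2)
C(M, t) = -1/(2*M)
-3704 - C(11 + 35, X(4)) = -3704 - (-1)/(2*(11 + 35)) = -3704 - (-1)/(2*46) = -3704 - 1*(-1/92) = -3704 + 1/92 = -340767/92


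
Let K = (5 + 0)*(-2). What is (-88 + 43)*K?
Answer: 450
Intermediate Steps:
K = -10 (K = 5*(-2) = -10)
(-88 + 43)*K = (-88 + 43)*(-10) = -45*(-10) = 450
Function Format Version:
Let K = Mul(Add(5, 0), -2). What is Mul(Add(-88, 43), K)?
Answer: 450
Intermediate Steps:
K = -10 (K = Mul(5, -2) = -10)
Mul(Add(-88, 43), K) = Mul(Add(-88, 43), -10) = Mul(-45, -10) = 450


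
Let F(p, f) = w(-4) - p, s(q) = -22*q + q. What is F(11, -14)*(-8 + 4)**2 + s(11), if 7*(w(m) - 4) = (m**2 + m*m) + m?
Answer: -279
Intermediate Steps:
s(q) = -21*q
w(m) = 4 + m/7 + 2*m**2/7 (w(m) = 4 + ((m**2 + m*m) + m)/7 = 4 + ((m**2 + m**2) + m)/7 = 4 + (2*m**2 + m)/7 = 4 + (m + 2*m**2)/7 = 4 + (m/7 + 2*m**2/7) = 4 + m/7 + 2*m**2/7)
F(p, f) = 8 - p (F(p, f) = (4 + (1/7)*(-4) + (2/7)*(-4)**2) - p = (4 - 4/7 + (2/7)*16) - p = (4 - 4/7 + 32/7) - p = 8 - p)
F(11, -14)*(-8 + 4)**2 + s(11) = (8 - 1*11)*(-8 + 4)**2 - 21*11 = (8 - 11)*(-4)**2 - 231 = -3*16 - 231 = -48 - 231 = -279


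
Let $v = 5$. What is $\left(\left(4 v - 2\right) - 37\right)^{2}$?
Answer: $361$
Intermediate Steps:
$\left(\left(4 v - 2\right) - 37\right)^{2} = \left(\left(4 \cdot 5 - 2\right) - 37\right)^{2} = \left(\left(20 - 2\right) - 37\right)^{2} = \left(18 - 37\right)^{2} = \left(-19\right)^{2} = 361$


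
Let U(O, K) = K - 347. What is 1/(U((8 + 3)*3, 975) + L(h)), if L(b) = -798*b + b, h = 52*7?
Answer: -1/289480 ≈ -3.4545e-6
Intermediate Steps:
U(O, K) = -347 + K
h = 364
L(b) = -797*b
1/(U((8 + 3)*3, 975) + L(h)) = 1/((-347 + 975) - 797*364) = 1/(628 - 290108) = 1/(-289480) = -1/289480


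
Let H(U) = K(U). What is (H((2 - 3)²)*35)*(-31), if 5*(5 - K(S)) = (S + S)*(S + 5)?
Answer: -2821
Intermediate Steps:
K(S) = 5 - 2*S*(5 + S)/5 (K(S) = 5 - (S + S)*(S + 5)/5 = 5 - 2*S*(5 + S)/5)
H(U) = 5 - 2*U - 2*U²/5
(H((2 - 3)²)*35)*(-31) = ((5 - 2*(2 - 3)² - 2*(2 - 3)⁴/5)*35)*(-31) = ((5 - 2*(-1)² - 2*((-1)²)²/5)*35)*(-31) = ((5 - 2*1 - ⅖*1²)*35)*(-31) = ((5 - 2 - ⅖*1)*35)*(-31) = ((5 - 2 - ⅖)*35)*(-31) = ((13/5)*35)*(-31) = 91*(-31) = -2821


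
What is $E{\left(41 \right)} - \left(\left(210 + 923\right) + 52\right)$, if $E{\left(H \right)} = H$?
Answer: $-1144$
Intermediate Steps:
$E{\left(41 \right)} - \left(\left(210 + 923\right) + 52\right) = 41 - \left(\left(210 + 923\right) + 52\right) = 41 - \left(1133 + 52\right) = 41 - 1185 = -1144$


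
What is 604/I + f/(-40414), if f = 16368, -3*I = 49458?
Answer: -6687566/15142391 ≈ -0.44165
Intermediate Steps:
I = -16486 (I = -⅓*49458 = -16486)
604/I + f/(-40414) = 604/(-16486) + 16368/(-40414) = 604*(-1/16486) + 16368*(-1/40414) = -302/8243 - 744/1837 = -6687566/15142391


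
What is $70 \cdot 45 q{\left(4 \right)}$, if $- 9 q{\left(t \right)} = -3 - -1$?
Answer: $700$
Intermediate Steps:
$q{\left(t \right)} = \frac{2}{9}$ ($q{\left(t \right)} = - \frac{-3 - -1}{9} = - \frac{-3 + 1}{9} = \left(- \frac{1}{9}\right) \left(-2\right) = \frac{2}{9}$)
$70 \cdot 45 q{\left(4 \right)} = 70 \cdot 45 \cdot \frac{2}{9} = 3150 \cdot \frac{2}{9} = 700$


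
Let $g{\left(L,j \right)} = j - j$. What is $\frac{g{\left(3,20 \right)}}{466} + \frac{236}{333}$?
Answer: $\frac{236}{333} \approx 0.70871$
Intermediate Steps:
$g{\left(L,j \right)} = 0$
$\frac{g{\left(3,20 \right)}}{466} + \frac{236}{333} = \frac{0}{466} + \frac{236}{333} = 0 \cdot \frac{1}{466} + 236 \cdot \frac{1}{333} = 0 + \frac{236}{333} = \frac{236}{333}$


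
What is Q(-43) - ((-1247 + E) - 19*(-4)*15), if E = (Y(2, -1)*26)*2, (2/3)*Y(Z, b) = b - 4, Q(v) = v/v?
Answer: 498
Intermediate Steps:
Q(v) = 1
Y(Z, b) = -6 + 3*b/2 (Y(Z, b) = 3*(b - 4)/2 = 3*(-4 + b)/2 = -6 + 3*b/2)
E = -390 (E = ((-6 + (3/2)*(-1))*26)*2 = ((-6 - 3/2)*26)*2 = -15/2*26*2 = -195*2 = -390)
Q(-43) - ((-1247 + E) - 19*(-4)*15) = 1 - ((-1247 - 390) - 19*(-4)*15) = 1 - (-1637 + 76*15) = 1 - (-1637 + 1140) = 1 - 1*(-497) = 1 + 497 = 498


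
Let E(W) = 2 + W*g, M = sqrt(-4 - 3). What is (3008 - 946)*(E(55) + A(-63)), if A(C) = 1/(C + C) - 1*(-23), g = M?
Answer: 3246619/63 + 113410*I*sqrt(7) ≈ 51534.0 + 3.0005e+5*I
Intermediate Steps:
M = I*sqrt(7) (M = sqrt(-7) = I*sqrt(7) ≈ 2.6458*I)
g = I*sqrt(7) ≈ 2.6458*I
A(C) = 23 + 1/(2*C) (A(C) = 1/(2*C) + 23 = 23 + 1/(2*C))
E(W) = 2 + I*W*sqrt(7) (E(W) = 2 + W*(I*sqrt(7)) = 2 + I*W*sqrt(7))
(3008 - 946)*(E(55) + A(-63)) = (3008 - 946)*((2 + I*55*sqrt(7)) + (23 + (1/2)/(-63))) = 2062*((2 + 55*I*sqrt(7)) + (23 + (1/2)*(-1/63))) = 2062*((2 + 55*I*sqrt(7)) + (23 - 1/126)) = 2062*((2 + 55*I*sqrt(7)) + 2897/126) = 2062*(3149/126 + 55*I*sqrt(7)) = 3246619/63 + 113410*I*sqrt(7)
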